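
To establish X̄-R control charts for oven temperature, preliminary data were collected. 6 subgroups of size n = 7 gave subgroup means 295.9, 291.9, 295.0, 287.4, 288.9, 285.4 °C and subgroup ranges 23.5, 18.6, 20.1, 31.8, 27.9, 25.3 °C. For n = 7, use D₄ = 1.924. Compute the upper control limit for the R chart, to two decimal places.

R̄ = (23.5 + 18.6 + 20.1 + 31.8 + 27.9 + 25.3) / 6 = 147.2000 / 6 = 24.5333
UCL_R = D₄·R̄ = 1.924 × 24.5333 = 47.2021

47.20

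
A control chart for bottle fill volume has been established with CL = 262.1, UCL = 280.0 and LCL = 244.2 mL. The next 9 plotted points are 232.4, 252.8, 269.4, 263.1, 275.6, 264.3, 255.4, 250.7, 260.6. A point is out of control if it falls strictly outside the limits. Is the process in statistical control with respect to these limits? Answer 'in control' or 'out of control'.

Compare each point to [244.2, 280.0]: sample 1 = 232.4 < LCL.

out of control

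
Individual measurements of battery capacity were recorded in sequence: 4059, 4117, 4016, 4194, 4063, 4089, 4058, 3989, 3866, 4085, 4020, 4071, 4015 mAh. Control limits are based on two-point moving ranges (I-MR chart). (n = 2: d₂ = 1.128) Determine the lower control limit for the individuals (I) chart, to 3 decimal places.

3803.817

X̄ = (4059 + 4117 + 4016 + 4194 + 4063 + 4089 + 4058 + 3989 + 3866 + 4085 + 4020 + 4071 + 4015) / 13 = 4049.3846
Moving ranges: 58, 101, 178, 131, 26, 31, 69, 123, 219, 65, 51, 56; M̄R̄ = 1108.0000 / 12 = 92.3333
LCL = X̄ − 3·M̄R̄/d₂ = 4049.3846 − 3 × 92.3333 / 1.128 = 3803.8172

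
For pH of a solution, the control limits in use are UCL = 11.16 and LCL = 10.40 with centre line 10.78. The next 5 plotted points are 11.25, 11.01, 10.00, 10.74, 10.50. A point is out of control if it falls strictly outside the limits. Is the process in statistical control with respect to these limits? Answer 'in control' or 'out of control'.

Compare each point to [10.40, 11.16]: sample 1 = 11.25 > UCL; sample 3 = 10.00 < LCL.

out of control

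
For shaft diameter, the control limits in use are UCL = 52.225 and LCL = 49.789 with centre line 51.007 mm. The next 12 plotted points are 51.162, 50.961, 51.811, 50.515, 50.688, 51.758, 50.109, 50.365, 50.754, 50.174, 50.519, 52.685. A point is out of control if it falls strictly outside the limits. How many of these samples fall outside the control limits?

1

Compare each point to [49.789, 52.225]: sample 12 = 52.685 > UCL.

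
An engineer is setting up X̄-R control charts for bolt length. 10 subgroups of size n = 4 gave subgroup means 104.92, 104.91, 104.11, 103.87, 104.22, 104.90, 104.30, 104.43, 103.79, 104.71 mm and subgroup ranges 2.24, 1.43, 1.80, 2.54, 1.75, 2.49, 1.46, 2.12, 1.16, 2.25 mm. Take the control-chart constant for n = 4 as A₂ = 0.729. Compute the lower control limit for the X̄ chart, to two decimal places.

X̄̄ = (104.92 + 104.91 + 104.11 + 103.87 + 104.22 + 104.90 + 104.30 + 104.43 + 103.79 + 104.71) / 10 = 1044.1600 / 10 = 104.4160
R̄ = (2.24 + 1.43 + 1.80 + 2.54 + 1.75 + 2.49 + 1.46 + 2.12 + 1.16 + 2.25) / 10 = 19.2400 / 10 = 1.9240
LCL = X̄̄ − A₂·R̄ = 104.4160 − 0.729 × 1.9240 = 103.0134

103.01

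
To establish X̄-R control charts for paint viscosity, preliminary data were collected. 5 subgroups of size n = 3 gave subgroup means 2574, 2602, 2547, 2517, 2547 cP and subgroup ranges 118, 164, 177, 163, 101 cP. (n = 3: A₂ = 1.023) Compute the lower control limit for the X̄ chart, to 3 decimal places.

2409.474

X̄̄ = (2574 + 2602 + 2547 + 2517 + 2547) / 5 = 12787.0000 / 5 = 2557.4000
R̄ = (118 + 164 + 177 + 163 + 101) / 5 = 723.0000 / 5 = 144.6000
LCL = X̄̄ − A₂·R̄ = 2557.4000 − 1.023 × 144.6000 = 2409.4742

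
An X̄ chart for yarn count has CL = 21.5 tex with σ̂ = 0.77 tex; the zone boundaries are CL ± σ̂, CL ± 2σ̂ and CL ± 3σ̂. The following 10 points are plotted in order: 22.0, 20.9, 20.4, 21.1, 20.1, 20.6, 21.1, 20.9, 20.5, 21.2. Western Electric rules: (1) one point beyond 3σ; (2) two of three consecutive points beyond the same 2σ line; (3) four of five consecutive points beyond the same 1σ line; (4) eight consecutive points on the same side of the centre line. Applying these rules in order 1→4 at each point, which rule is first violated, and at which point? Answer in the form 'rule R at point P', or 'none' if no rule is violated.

rule 4 at point 9

Zone of each point (C = within 1σ̂, B = 1σ̂–2σ̂, A = 2σ̂–3σ̂, * = beyond 3σ̂; sign = side of CL): 1:+C, 2:-C, 3:-B, 4:-C, 5:-B, 6:-B, 7:-C, 8:-C, 9:-B, 10:-C
Rule 4 (eight consecutive points on the same side of the centre line) is satisfied at point 9.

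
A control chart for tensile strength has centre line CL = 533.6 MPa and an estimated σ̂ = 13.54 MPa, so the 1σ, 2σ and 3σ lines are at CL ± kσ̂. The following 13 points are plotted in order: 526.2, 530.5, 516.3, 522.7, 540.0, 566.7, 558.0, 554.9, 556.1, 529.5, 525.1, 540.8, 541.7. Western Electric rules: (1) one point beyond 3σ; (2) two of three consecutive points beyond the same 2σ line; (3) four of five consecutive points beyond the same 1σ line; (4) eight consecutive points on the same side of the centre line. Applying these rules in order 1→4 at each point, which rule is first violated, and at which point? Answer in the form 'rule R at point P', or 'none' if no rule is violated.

rule 3 at point 9

Zone of each point (C = within 1σ̂, B = 1σ̂–2σ̂, A = 2σ̂–3σ̂, * = beyond 3σ̂; sign = side of CL): 1:-C, 2:-C, 3:-B, 4:-C, 5:+C, 6:+A, 7:+B, 8:+B, 9:+B, 10:-C, 11:-C, 12:+C, 13:+C
Rule 3 (four of five consecutive points beyond the same 1σ limit) is satisfied at point 9.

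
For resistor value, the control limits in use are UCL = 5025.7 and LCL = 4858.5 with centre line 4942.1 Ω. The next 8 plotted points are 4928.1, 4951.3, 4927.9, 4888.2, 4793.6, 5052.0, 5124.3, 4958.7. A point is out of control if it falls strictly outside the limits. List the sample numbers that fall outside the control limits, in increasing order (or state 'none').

Compare each point to [4858.5, 5025.7]: sample 5 = 4793.6 < LCL; sample 6 = 5052.0 > UCL; sample 7 = 5124.3 > UCL.

5, 6, 7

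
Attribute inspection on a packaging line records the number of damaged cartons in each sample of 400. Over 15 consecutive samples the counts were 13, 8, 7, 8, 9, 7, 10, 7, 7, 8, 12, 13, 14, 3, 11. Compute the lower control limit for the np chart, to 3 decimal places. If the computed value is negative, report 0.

p̄ = Σdᵢ / (k·n) = 137 / (15 × 400) = 0.02283
LCL = np̄ − 3·√(np̄(1−p̄)) = 9.1333 − 3 × 2.9874 = 0.1710

0.171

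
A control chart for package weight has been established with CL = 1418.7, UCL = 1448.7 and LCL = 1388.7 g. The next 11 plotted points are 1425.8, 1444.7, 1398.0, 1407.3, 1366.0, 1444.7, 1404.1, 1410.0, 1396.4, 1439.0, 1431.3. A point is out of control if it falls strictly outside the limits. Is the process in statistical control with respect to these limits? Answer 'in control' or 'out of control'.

out of control

Compare each point to [1388.7, 1448.7]: sample 5 = 1366.0 < LCL.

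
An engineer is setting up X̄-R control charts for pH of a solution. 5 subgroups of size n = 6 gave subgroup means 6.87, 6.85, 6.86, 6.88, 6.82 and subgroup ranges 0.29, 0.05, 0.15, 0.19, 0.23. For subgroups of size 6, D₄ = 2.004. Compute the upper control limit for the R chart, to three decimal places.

R̄ = (0.29 + 0.05 + 0.15 + 0.19 + 0.23) / 5 = 0.9100 / 5 = 0.1820
UCL_R = D₄·R̄ = 2.004 × 0.1820 = 0.3647

0.365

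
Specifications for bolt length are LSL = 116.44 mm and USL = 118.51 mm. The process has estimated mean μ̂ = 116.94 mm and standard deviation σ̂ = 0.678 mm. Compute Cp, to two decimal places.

0.51

Cp = (USL − LSL) / (6σ̂) = (118.51 − 116.44) / (6 × 0.678) = 2.0700 / 4.0680 = 0.5088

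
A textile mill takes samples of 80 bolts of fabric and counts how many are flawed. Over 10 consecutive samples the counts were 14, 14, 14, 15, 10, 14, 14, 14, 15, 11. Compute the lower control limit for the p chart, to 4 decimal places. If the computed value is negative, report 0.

p̄ = Σdᵢ / (k·n) = 135 / (10 × 80) = 0.16875
LCL = p̄ − 3·√(p̄(1−p̄)/n) = 0.16875 − 3 × 0.04187 = 0.04313

0.0431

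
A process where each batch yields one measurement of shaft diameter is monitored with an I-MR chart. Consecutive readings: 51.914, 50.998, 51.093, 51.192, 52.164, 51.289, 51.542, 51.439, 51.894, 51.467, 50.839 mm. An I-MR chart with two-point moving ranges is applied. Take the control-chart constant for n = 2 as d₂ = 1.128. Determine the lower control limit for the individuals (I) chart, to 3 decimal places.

50.156

X̄ = (51.914 + 50.998 + 51.093 + 51.192 + 52.164 + 51.289 + 51.542 + 51.439 + 51.894 + 51.467 + 50.839) / 11 = 51.4392
Moving ranges: 0.916, 0.095, 0.099, 0.972, 0.875, 0.253, 0.103, 0.455, 0.427, 0.628; M̄R̄ = 4.8230 / 10 = 0.4823
LCL = X̄ − 3·M̄R̄/d₂ = 51.4392 − 3 × 0.4823 / 1.128 = 50.1565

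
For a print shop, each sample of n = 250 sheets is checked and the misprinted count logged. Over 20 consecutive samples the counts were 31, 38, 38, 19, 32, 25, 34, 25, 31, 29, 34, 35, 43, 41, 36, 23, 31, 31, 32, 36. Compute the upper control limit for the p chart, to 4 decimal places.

p̄ = Σdᵢ / (k·n) = 644 / (20 × 250) = 0.12880
UCL = p̄ + 3·√(p̄(1−p̄)/n) = 0.12880 + 3 × √(0.12880×0.87120/250) = 0.12880 + 3 × 0.02119 = 0.19236

0.1924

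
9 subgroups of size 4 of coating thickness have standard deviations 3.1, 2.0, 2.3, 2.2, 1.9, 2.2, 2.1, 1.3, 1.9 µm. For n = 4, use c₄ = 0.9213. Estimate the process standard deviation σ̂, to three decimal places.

s̄ = (3.1 + 2.0 + 2.3 + 2.2 + 1.9 + 2.2 + 2.1 + 1.3 + 1.9) / 9 = 2.1111
σ̂ = s̄ / c₄ = 2.1111 / 0.9213 = 2.2914

2.291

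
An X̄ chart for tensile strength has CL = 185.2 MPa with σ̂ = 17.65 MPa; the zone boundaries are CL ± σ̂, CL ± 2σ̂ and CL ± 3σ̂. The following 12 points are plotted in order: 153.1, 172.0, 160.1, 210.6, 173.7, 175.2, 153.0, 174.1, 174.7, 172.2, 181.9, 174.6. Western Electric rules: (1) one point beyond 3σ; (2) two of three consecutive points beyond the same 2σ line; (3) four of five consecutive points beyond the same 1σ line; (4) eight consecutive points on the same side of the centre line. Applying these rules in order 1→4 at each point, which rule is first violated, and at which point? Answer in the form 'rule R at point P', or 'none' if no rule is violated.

Zone of each point (C = within 1σ̂, B = 1σ̂–2σ̂, A = 2σ̂–3σ̂, * = beyond 3σ̂; sign = side of CL): 1:-B, 2:-C, 3:-B, 4:+B, 5:-C, 6:-C, 7:-B, 8:-C, 9:-C, 10:-C, 11:-C, 12:-C
Rule 4 (eight consecutive points on the same side of the centre line) is satisfied at point 12.

rule 4 at point 12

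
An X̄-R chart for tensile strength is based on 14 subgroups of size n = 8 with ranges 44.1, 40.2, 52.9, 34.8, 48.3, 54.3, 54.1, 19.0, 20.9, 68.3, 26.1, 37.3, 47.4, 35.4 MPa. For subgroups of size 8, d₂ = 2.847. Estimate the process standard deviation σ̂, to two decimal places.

14.63

R̄ = (44.1 + 40.2 + 52.9 + 34.8 + 48.3 + 54.3 + 54.1 + 19.0 + 20.9 + 68.3 + 26.1 + 37.3 + 47.4 + 35.4) / 14 = 41.6500
σ̂ = R̄ / d₂ = 41.6500 / 2.847 = 14.6294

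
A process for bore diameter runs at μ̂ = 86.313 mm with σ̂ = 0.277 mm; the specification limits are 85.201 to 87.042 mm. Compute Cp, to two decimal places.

1.11

Cp = (USL − LSL) / (6σ̂) = (87.042 − 85.201) / (6 × 0.277) = 1.8410 / 1.6620 = 1.1077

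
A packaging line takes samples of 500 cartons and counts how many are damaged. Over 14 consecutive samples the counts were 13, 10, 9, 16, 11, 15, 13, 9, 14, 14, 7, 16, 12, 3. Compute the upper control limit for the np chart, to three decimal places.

21.658

p̄ = Σdᵢ / (k·n) = 162 / (14 × 500) = 0.02314
UCL = np̄ + 3·√(np̄(1−p̄)) = 11.5714 + 3 × √(11.5714×0.97686) = 11.5714 + 3 × 3.3621 = 21.6577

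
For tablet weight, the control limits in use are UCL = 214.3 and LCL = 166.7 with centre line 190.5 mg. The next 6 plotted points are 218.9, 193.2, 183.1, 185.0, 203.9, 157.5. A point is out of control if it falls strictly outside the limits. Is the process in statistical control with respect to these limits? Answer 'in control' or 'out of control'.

out of control

Compare each point to [166.7, 214.3]: sample 1 = 218.9 > UCL; sample 6 = 157.5 < LCL.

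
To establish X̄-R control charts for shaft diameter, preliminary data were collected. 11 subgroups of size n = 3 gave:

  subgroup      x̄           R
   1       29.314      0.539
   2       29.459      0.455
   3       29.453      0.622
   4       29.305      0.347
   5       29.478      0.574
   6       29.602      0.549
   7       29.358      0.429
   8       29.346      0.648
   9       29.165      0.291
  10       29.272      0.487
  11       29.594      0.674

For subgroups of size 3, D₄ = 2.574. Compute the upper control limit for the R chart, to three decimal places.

1.314

R̄ = (0.539 + 0.455 + 0.622 + 0.347 + 0.574 + 0.549 + 0.429 + 0.648 + 0.291 + 0.487 + 0.674) / 11 = 5.6150 / 11 = 0.5105
UCL_R = D₄·R̄ = 2.574 × 0.5105 = 1.3139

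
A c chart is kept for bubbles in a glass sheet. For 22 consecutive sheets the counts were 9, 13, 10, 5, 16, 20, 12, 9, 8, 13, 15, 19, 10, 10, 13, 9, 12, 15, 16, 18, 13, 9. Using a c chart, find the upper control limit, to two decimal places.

23.04

c̄ = (9 + 13 + 10 + 5 + 16 + 20 + 12 + 9 + 8 + 13 + 15 + 19 + 10 + 10 + 13 + 9 + 12 + 15 + 16 + 18 + 13 + 9) / 22 = 274 / 22 = 12.4545
UCL = c̄ + 3√c̄ = 12.4545 + 3 × √12.4545 = 12.4545 + 3 × 3.5291 = 23.0418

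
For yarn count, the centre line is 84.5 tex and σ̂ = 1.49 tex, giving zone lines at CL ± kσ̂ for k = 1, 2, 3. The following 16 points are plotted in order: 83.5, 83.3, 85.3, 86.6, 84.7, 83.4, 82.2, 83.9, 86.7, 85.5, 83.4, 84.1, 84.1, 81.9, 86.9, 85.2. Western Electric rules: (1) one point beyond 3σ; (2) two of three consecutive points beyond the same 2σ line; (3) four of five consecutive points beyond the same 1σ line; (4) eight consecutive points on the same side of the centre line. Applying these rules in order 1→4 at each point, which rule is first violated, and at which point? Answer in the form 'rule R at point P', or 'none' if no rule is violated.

none

Zone of each point (C = within 1σ̂, B = 1σ̂–2σ̂, A = 2σ̂–3σ̂, * = beyond 3σ̂; sign = side of CL): 1:-C, 2:-C, 3:+C, 4:+B, 5:+C, 6:-C, 7:-B, 8:-C, 9:+B, 10:+C, 11:-C, 12:-C, 13:-C, 14:-B, 15:+B, 16:+C
No rule fires across all 16 points.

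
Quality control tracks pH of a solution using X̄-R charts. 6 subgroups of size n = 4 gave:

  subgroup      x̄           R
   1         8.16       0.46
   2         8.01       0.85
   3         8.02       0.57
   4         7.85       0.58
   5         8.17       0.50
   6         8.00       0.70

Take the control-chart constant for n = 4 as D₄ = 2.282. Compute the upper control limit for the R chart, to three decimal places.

R̄ = (0.46 + 0.85 + 0.57 + 0.58 + 0.50 + 0.70) / 6 = 3.6600 / 6 = 0.6100
UCL_R = D₄·R̄ = 2.282 × 0.6100 = 1.3920

1.392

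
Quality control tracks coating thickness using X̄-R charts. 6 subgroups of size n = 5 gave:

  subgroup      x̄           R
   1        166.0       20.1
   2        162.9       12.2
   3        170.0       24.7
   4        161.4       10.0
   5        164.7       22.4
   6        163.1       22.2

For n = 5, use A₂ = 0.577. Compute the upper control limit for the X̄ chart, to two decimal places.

175.42

X̄̄ = (166.0 + 162.9 + 170.0 + 161.4 + 164.7 + 163.1) / 6 = 988.1000 / 6 = 164.6833
R̄ = (20.1 + 12.2 + 24.7 + 10.0 + 22.4 + 22.2) / 6 = 111.6000 / 6 = 18.6000
UCL = X̄̄ + A₂·R̄ = 164.6833 + 0.577 × 18.6000 = 175.4155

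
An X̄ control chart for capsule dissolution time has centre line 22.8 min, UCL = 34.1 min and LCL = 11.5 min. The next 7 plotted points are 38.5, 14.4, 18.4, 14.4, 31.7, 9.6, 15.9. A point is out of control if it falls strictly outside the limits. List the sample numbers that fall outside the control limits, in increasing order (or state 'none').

Compare each point to [11.5, 34.1]: sample 1 = 38.5 > UCL; sample 6 = 9.6 < LCL.

1, 6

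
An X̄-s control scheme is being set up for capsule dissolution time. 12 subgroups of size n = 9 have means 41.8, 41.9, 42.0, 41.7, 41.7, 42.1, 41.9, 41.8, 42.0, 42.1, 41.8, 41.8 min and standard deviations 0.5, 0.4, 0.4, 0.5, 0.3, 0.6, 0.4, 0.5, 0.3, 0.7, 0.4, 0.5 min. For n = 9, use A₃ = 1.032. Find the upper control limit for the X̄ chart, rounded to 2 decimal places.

42.36

X̄̄ = (41.8 + 41.9 + 42.0 + 41.7 + 41.7 + 42.1 + 41.9 + 41.8 + 42.0 + 42.1 + 41.8 + 41.8) / 12 = 41.8833
s̄ = (0.5 + 0.4 + 0.4 + 0.5 + 0.3 + 0.6 + 0.4 + 0.5 + 0.3 + 0.7 + 0.4 + 0.5) / 12 = 0.4583
UCL = X̄̄ + A₃·s̄ = 41.8833 + 1.032 × 0.4583 = 42.3563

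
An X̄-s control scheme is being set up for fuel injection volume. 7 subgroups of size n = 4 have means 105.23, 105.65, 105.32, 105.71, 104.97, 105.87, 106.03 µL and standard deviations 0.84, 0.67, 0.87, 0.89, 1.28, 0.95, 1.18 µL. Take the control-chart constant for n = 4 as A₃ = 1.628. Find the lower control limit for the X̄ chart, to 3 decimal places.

103.986

X̄̄ = (105.23 + 105.65 + 105.32 + 105.71 + 104.97 + 105.87 + 106.03) / 7 = 105.5400
s̄ = (0.84 + 0.67 + 0.87 + 0.89 + 1.28 + 0.95 + 1.18) / 7 = 0.9543
LCL = X̄̄ − A₃·s̄ = 105.5400 − 1.628 × 0.9543 = 103.9864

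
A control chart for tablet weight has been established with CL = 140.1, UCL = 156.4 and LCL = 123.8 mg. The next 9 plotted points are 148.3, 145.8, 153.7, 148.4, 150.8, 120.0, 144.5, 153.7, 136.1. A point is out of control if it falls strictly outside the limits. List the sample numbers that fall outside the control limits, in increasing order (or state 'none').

Compare each point to [123.8, 156.4]: sample 6 = 120.0 < LCL.

6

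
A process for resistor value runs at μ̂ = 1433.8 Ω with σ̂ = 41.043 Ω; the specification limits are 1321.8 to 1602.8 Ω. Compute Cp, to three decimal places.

Cp = (USL − LSL) / (6σ̂) = (1602.8 − 1321.8) / (6 × 41.043) = 281.0000 / 246.2580 = 1.1411

1.141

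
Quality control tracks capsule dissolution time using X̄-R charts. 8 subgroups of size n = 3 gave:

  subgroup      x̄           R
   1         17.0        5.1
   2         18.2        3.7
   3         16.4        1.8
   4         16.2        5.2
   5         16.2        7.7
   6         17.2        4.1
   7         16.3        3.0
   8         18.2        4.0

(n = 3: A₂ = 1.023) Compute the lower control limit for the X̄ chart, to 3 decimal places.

12.538

X̄̄ = (17.0 + 18.2 + 16.4 + 16.2 + 16.2 + 17.2 + 16.3 + 18.2) / 8 = 135.7000 / 8 = 16.9625
R̄ = (5.1 + 3.7 + 1.8 + 5.2 + 7.7 + 4.1 + 3.0 + 4.0) / 8 = 34.6000 / 8 = 4.3250
LCL = X̄̄ − A₂·R̄ = 16.9625 − 1.023 × 4.3250 = 12.5380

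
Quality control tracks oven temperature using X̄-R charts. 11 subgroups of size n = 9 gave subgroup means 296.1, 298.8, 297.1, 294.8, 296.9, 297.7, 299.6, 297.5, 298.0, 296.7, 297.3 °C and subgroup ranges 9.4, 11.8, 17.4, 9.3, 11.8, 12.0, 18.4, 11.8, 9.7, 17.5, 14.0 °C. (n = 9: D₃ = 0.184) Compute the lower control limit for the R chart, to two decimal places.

R̄ = (9.4 + 11.8 + 17.4 + 9.3 + 11.8 + 12.0 + 18.4 + 11.8 + 9.7 + 17.5 + 14.0) / 11 = 143.1000 / 11 = 13.0091
LCL_R = D₃·R̄ = 0.184 × 13.0091 = 2.3937

2.39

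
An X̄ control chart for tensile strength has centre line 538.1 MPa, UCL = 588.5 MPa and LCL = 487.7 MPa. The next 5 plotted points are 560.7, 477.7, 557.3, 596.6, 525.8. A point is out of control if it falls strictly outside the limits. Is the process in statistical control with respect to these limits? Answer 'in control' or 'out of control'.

Compare each point to [487.7, 588.5]: sample 2 = 477.7 < LCL; sample 4 = 596.6 > UCL.

out of control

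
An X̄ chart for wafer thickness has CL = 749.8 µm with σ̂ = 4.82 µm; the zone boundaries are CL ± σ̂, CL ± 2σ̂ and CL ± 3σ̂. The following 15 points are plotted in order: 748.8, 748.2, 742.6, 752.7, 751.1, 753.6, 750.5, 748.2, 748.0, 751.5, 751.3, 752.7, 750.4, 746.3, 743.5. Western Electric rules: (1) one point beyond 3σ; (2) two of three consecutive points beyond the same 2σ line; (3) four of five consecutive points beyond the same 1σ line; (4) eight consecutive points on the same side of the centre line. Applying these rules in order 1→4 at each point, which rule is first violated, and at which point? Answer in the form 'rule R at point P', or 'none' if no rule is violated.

Zone of each point (C = within 1σ̂, B = 1σ̂–2σ̂, A = 2σ̂–3σ̂, * = beyond 3σ̂; sign = side of CL): 1:-C, 2:-C, 3:-B, 4:+C, 5:+C, 6:+C, 7:+C, 8:-C, 9:-C, 10:+C, 11:+C, 12:+C, 13:+C, 14:-C, 15:-B
No rule fires across all 15 points.

none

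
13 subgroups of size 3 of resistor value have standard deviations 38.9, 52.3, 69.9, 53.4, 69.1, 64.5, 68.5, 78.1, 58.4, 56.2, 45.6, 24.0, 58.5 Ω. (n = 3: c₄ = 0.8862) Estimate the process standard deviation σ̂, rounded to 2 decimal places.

64.01

s̄ = (38.9 + 52.3 + 69.9 + 53.4 + 69.1 + 64.5 + 68.5 + 78.1 + 58.4 + 56.2 + 45.6 + 24.0 + 58.5) / 13 = 56.7231
σ̂ = s̄ / c₄ = 56.7231 / 0.8862 = 64.0071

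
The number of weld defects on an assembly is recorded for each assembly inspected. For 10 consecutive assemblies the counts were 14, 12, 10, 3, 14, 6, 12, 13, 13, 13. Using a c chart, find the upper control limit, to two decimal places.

c̄ = (14 + 12 + 10 + 3 + 14 + 6 + 12 + 13 + 13 + 13) / 10 = 110 / 10 = 11.0000
UCL = c̄ + 3√c̄ = 11.0000 + 3 × √11.0000 = 11.0000 + 3 × 3.3166 = 20.9499

20.95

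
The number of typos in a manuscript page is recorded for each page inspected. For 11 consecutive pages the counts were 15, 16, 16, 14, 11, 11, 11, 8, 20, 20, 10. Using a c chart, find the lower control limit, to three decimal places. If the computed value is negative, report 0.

c̄ = (15 + 16 + 16 + 14 + 11 + 11 + 11 + 8 + 20 + 20 + 10) / 11 = 152 / 11 = 13.8182
LCL = c̄ − 3√c̄ = 13.8182 − 3 × 3.7173 = 2.6663

2.666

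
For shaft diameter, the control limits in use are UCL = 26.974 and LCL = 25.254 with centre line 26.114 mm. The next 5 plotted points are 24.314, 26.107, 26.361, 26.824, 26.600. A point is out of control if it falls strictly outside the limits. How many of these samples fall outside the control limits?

1

Compare each point to [25.254, 26.974]: sample 1 = 24.314 < LCL.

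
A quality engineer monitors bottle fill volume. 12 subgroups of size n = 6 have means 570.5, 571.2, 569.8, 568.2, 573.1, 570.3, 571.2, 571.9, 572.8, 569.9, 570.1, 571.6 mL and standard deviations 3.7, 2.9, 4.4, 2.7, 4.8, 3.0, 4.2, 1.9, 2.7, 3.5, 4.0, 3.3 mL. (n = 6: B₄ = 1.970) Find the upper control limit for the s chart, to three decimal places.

6.747

s̄ = (3.7 + 2.9 + 4.4 + 2.7 + 4.8 + 3.0 + 4.2 + 1.9 + 2.7 + 3.5 + 4.0 + 3.3) / 12 = 3.4250
UCL_s = B₄·s̄ = 1.970 × 3.4250 = 6.7473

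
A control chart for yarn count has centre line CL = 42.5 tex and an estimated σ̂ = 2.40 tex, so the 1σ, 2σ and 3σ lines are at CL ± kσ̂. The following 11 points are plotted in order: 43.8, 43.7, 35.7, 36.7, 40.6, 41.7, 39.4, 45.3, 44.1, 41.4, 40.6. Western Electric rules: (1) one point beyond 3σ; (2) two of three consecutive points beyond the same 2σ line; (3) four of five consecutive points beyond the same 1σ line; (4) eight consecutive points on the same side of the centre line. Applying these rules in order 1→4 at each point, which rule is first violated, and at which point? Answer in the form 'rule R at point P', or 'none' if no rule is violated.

Zone of each point (C = within 1σ̂, B = 1σ̂–2σ̂, A = 2σ̂–3σ̂, * = beyond 3σ̂; sign = side of CL): 1:+C, 2:+C, 3:-A, 4:-A, 5:-C, 6:-C, 7:-B, 8:+B, 9:+C, 10:-C, 11:-C
Rule 2 (two of three consecutive points beyond the same 2σ limit) is satisfied at point 4.

rule 2 at point 4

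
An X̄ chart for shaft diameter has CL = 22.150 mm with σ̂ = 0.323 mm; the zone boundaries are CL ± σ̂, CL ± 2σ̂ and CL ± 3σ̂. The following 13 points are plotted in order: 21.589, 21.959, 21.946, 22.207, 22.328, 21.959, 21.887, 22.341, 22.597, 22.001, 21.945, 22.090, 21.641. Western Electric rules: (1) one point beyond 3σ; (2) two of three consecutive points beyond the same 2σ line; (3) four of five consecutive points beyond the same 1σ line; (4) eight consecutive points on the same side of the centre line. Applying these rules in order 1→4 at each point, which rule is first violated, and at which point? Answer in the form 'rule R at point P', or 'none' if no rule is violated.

none

Zone of each point (C = within 1σ̂, B = 1σ̂–2σ̂, A = 2σ̂–3σ̂, * = beyond 3σ̂; sign = side of CL): 1:-B, 2:-C, 3:-C, 4:+C, 5:+C, 6:-C, 7:-C, 8:+C, 9:+B, 10:-C, 11:-C, 12:-C, 13:-B
No rule fires across all 13 points.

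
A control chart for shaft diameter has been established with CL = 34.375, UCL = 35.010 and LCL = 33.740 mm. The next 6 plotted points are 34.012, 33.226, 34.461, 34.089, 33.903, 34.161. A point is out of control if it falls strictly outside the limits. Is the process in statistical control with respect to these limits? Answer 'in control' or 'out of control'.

out of control

Compare each point to [33.740, 35.010]: sample 2 = 33.226 < LCL.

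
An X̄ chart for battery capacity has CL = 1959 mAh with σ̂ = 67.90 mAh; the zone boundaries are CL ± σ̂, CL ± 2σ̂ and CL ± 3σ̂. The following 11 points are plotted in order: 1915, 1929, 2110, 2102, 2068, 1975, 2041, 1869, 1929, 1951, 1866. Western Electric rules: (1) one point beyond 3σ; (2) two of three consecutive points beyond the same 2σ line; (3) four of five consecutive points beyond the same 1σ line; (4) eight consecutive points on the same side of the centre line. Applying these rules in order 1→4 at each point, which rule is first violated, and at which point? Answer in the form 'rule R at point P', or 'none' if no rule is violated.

Zone of each point (C = within 1σ̂, B = 1σ̂–2σ̂, A = 2σ̂–3σ̂, * = beyond 3σ̂; sign = side of CL): 1:-C, 2:-C, 3:+A, 4:+A, 5:+B, 6:+C, 7:+B, 8:-B, 9:-C, 10:-C, 11:-B
Rule 2 (two of three consecutive points beyond the same 2σ limit) is satisfied at point 4.

rule 2 at point 4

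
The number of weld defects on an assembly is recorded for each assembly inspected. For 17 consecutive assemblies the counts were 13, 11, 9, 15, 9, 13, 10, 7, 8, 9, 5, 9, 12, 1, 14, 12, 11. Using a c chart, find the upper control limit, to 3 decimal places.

19.313

c̄ = (13 + 11 + 9 + 15 + 9 + 13 + 10 + 7 + 8 + 9 + 5 + 9 + 12 + 1 + 14 + 12 + 11) / 17 = 168 / 17 = 9.8824
UCL = c̄ + 3√c̄ = 9.8824 + 3 × √9.8824 = 9.8824 + 3 × 3.1436 = 19.3132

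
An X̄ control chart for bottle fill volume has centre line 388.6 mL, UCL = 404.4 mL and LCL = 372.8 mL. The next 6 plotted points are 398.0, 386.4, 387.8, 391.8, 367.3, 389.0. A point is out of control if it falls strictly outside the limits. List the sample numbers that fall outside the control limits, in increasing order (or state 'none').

5

Compare each point to [372.8, 404.4]: sample 5 = 367.3 < LCL.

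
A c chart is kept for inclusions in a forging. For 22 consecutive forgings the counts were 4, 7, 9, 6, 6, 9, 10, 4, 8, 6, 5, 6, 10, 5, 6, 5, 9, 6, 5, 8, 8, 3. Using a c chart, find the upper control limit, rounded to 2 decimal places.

c̄ = (4 + 7 + 9 + 6 + 6 + 9 + 10 + 4 + 8 + 6 + 5 + 6 + 10 + 5 + 6 + 5 + 9 + 6 + 5 + 8 + 8 + 3) / 22 = 145 / 22 = 6.5909
UCL = c̄ + 3√c̄ = 6.5909 + 3 × √6.5909 = 6.5909 + 3 × 2.5673 = 14.2927

14.29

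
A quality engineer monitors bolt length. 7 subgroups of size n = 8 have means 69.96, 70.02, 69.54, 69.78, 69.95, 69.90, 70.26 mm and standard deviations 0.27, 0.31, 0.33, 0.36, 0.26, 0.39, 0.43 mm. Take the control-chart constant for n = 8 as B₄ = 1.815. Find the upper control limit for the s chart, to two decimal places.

s̄ = (0.27 + 0.31 + 0.33 + 0.36 + 0.26 + 0.39 + 0.43) / 7 = 0.3357
UCL_s = B₄·s̄ = 1.815 × 0.3357 = 0.6093

0.61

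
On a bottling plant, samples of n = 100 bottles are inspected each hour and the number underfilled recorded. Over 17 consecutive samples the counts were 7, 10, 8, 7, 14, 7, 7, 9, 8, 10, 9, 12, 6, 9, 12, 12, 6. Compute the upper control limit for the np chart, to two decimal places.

p̄ = Σdᵢ / (k·n) = 153 / (17 × 100) = 0.09000
UCL = np̄ + 3·√(np̄(1−p̄)) = 9.0000 + 3 × √(9.0000×0.91000) = 9.0000 + 3 × 2.8618 = 17.5855

17.59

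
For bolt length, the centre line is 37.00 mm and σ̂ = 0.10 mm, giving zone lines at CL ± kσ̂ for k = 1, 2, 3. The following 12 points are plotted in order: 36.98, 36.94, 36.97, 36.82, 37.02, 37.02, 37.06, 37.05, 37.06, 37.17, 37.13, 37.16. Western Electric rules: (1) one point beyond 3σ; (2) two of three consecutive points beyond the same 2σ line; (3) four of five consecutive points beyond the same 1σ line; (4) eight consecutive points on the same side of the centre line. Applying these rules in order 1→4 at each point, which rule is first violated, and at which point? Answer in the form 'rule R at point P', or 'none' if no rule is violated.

Zone of each point (C = within 1σ̂, B = 1σ̂–2σ̂, A = 2σ̂–3σ̂, * = beyond 3σ̂; sign = side of CL): 1:-C, 2:-C, 3:-C, 4:-B, 5:+C, 6:+C, 7:+C, 8:+C, 9:+C, 10:+B, 11:+B, 12:+B
Rule 4 (eight consecutive points on the same side of the centre line) is satisfied at point 12.

rule 4 at point 12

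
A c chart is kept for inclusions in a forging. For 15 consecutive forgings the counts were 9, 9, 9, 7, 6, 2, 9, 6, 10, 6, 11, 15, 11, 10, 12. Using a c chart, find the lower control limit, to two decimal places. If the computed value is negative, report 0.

0.00

c̄ = (9 + 9 + 9 + 7 + 6 + 2 + 9 + 6 + 10 + 6 + 11 + 15 + 11 + 10 + 12) / 15 = 132 / 15 = 8.8000
LCL = c̄ − 3√c̄ = 8.8000 − 3 × 2.9665 = -0.0994 → 0 (cannot be negative)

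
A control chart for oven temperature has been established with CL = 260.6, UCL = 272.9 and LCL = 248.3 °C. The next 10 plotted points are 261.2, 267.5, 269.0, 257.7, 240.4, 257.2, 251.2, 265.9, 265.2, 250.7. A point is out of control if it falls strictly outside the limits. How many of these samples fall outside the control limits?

Compare each point to [248.3, 272.9]: sample 5 = 240.4 < LCL.

1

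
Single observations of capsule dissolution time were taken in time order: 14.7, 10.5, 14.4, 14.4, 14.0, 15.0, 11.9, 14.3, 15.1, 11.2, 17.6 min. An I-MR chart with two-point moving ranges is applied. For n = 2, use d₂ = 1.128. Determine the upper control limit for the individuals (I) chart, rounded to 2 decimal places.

20.86

X̄ = (14.7 + 10.5 + 14.4 + 14.4 + 14.0 + 15.0 + 11.9 + 14.3 + 15.1 + 11.2 + 17.6) / 11 = 13.9182
Moving ranges: 4.2, 3.9, 0.0, 0.4, 1.0, 3.1, 2.4, 0.8, 3.9, 6.4; M̄R̄ = 26.1000 / 10 = 2.6100
UCL = X̄ + 3·M̄R̄/d₂ = 13.9182 + 3 × 2.6100 / 1.128 = 20.8597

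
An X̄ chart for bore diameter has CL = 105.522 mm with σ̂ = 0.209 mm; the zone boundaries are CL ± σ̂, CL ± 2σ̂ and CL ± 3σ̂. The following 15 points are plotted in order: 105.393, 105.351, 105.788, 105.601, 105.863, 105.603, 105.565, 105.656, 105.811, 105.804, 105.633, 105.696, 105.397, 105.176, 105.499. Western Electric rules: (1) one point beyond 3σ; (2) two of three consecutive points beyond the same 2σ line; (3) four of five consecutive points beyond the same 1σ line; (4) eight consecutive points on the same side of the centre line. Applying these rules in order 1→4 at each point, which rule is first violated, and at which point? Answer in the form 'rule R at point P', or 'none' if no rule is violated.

Zone of each point (C = within 1σ̂, B = 1σ̂–2σ̂, A = 2σ̂–3σ̂, * = beyond 3σ̂; sign = side of CL): 1:-C, 2:-C, 3:+B, 4:+C, 5:+B, 6:+C, 7:+C, 8:+C, 9:+B, 10:+B, 11:+C, 12:+C, 13:-C, 14:-B, 15:-C
Rule 4 (eight consecutive points on the same side of the centre line) is satisfied at point 10.

rule 4 at point 10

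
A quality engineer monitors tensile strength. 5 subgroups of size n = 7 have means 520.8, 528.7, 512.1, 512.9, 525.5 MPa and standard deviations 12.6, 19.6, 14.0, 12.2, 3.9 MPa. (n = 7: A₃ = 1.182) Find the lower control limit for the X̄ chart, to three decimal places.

X̄̄ = (520.8 + 528.7 + 512.1 + 512.9 + 525.5) / 5 = 520.0000
s̄ = (12.6 + 19.6 + 14.0 + 12.2 + 3.9) / 5 = 12.4600
LCL = X̄̄ − A₃·s̄ = 520.0000 − 1.182 × 12.4600 = 505.2723

505.272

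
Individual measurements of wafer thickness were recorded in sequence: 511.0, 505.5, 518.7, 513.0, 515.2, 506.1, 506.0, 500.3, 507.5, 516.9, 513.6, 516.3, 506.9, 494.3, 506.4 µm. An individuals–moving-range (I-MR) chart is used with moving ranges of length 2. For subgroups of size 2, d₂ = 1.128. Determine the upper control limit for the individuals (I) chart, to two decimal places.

527.84

X̄ = (511.0 + 505.5 + 518.7 + 513.0 + 515.2 + 506.1 + 506.0 + 500.3 + 507.5 + 516.9 + 513.6 + 516.3 + 506.9 + 494.3 + 506.4) / 15 = 509.1800
Moving ranges: 5.5, 13.2, 5.7, 2.2, 9.1, 0.1, 5.7, 7.2, 9.4, 3.3, 2.7, 9.4, 12.6, 12.1; M̄R̄ = 98.2000 / 14 = 7.0143
UCL = X̄ + 3·M̄R̄/d₂ = 509.1800 + 3 × 7.0143 / 1.128 = 527.8350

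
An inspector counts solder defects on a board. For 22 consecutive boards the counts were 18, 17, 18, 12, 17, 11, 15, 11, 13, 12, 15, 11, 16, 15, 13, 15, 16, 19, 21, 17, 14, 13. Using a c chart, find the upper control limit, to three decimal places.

26.556

c̄ = (18 + 17 + 18 + 12 + 17 + 11 + 15 + 11 + 13 + 12 + 15 + 11 + 16 + 15 + 13 + 15 + 16 + 19 + 21 + 17 + 14 + 13) / 22 = 329 / 22 = 14.9545
UCL = c̄ + 3√c̄ = 14.9545 + 3 × √14.9545 = 14.9545 + 3 × 3.8671 = 26.5559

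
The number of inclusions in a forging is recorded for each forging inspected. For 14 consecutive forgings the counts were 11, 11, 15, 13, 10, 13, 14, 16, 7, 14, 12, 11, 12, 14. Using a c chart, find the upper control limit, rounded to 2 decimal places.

c̄ = (11 + 11 + 15 + 13 + 10 + 13 + 14 + 16 + 7 + 14 + 12 + 11 + 12 + 14) / 14 = 173 / 14 = 12.3571
UCL = c̄ + 3√c̄ = 12.3571 + 3 × √12.3571 = 12.3571 + 3 × 3.5153 = 22.9030

22.90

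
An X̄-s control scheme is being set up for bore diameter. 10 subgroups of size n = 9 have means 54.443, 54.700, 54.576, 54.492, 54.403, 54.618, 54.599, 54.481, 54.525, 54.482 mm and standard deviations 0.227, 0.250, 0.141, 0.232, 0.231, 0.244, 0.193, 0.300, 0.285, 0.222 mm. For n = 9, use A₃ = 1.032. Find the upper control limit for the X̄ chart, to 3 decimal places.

54.772

X̄̄ = (54.443 + 54.700 + 54.576 + 54.492 + 54.403 + 54.618 + 54.599 + 54.481 + 54.525 + 54.482) / 10 = 54.5319
s̄ = (0.227 + 0.250 + 0.141 + 0.232 + 0.231 + 0.244 + 0.193 + 0.300 + 0.285 + 0.222) / 10 = 0.2325
UCL = X̄̄ + A₃·s̄ = 54.5319 + 1.032 × 0.2325 = 54.7718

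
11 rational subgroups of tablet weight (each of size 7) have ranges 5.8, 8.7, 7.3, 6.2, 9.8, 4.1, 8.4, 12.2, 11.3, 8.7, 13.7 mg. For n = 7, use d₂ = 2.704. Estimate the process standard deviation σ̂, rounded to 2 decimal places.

R̄ = (5.8 + 8.7 + 7.3 + 6.2 + 9.8 + 4.1 + 8.4 + 12.2 + 11.3 + 8.7 + 13.7) / 11 = 8.7455
σ̂ = R̄ / d₂ = 8.7455 / 2.704 = 3.2343

3.23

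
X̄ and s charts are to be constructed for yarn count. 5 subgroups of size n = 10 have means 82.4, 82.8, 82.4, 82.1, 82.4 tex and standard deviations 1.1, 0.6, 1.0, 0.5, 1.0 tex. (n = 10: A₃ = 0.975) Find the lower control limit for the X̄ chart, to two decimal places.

X̄̄ = (82.4 + 82.8 + 82.4 + 82.1 + 82.4) / 5 = 82.4200
s̄ = (1.1 + 0.6 + 1.0 + 0.5 + 1.0) / 5 = 0.8400
LCL = X̄̄ − A₃·s̄ = 82.4200 − 0.975 × 0.8400 = 81.6010

81.60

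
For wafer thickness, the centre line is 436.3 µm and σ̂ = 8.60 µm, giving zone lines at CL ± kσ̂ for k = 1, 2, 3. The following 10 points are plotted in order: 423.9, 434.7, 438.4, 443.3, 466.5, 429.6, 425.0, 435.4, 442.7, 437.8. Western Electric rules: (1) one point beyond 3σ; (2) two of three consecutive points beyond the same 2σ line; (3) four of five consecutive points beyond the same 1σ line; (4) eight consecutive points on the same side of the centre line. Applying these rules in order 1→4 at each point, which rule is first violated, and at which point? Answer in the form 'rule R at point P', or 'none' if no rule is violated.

Zone of each point (C = within 1σ̂, B = 1σ̂–2σ̂, A = 2σ̂–3σ̂, * = beyond 3σ̂; sign = side of CL): 1:-B, 2:-C, 3:+C, 4:+C, 5:+*, 6:-C, 7:-B, 8:-C, 9:+C, 10:+C
Rule 1 (one point beyond the 3σ limits) is satisfied at point 5.

rule 1 at point 5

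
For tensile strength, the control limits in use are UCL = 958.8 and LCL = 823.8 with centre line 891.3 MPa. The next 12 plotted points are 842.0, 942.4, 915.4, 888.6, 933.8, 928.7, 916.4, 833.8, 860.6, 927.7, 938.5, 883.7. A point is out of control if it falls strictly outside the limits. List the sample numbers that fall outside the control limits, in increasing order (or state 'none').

none

All 12 points lie within [823.8, 958.8].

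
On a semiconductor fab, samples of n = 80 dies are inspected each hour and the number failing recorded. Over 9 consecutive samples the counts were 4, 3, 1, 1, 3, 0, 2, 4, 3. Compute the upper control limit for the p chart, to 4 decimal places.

0.0856

p̄ = Σdᵢ / (k·n) = 21 / (9 × 80) = 0.02917
UCL = p̄ + 3·√(p̄(1−p̄)/n) = 0.02917 + 3 × √(0.02917×0.97083/80) = 0.02917 + 3 × 0.01881 = 0.08561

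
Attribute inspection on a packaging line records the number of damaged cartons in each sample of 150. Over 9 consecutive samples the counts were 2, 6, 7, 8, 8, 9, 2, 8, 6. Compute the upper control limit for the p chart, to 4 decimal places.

0.0903

p̄ = Σdᵢ / (k·n) = 56 / (9 × 150) = 0.04148
UCL = p̄ + 3·√(p̄(1−p̄)/n) = 0.04148 + 3 × √(0.04148×0.95852/150) = 0.04148 + 3 × 0.01628 = 0.09032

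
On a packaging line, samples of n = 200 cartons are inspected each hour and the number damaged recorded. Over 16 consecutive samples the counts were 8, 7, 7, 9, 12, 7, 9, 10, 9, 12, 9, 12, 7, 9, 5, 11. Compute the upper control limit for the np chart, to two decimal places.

17.70

p̄ = Σdᵢ / (k·n) = 143 / (16 × 200) = 0.04469
UCL = np̄ + 3·√(np̄(1−p̄)) = 8.9375 + 3 × √(8.9375×0.95531) = 8.9375 + 3 × 2.9220 = 17.7035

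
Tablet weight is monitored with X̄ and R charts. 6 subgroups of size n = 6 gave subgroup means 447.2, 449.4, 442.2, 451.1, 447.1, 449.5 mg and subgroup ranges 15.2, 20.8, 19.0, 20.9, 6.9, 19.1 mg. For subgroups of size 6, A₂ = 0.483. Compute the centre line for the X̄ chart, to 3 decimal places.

447.750

X̄̄ = (447.2 + 449.4 + 442.2 + 451.1 + 447.1 + 449.5) / 6 = 2686.5000 / 6 = 447.7500
CL = X̄̄ = 447.7500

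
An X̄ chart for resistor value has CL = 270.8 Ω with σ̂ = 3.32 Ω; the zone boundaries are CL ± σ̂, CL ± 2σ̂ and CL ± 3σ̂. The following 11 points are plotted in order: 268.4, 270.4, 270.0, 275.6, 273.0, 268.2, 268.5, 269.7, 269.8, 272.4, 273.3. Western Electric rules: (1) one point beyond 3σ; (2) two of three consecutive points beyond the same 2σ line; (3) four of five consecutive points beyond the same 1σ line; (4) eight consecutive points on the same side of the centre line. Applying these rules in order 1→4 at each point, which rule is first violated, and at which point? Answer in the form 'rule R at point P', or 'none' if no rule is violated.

none

Zone of each point (C = within 1σ̂, B = 1σ̂–2σ̂, A = 2σ̂–3σ̂, * = beyond 3σ̂; sign = side of CL): 1:-C, 2:-C, 3:-C, 4:+B, 5:+C, 6:-C, 7:-C, 8:-C, 9:-C, 10:+C, 11:+C
No rule fires across all 11 points.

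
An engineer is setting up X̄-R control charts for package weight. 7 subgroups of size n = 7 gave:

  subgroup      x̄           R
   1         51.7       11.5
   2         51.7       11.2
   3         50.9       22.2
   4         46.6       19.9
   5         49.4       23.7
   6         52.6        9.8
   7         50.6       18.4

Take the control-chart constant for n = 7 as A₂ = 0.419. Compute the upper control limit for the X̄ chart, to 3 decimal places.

57.485

X̄̄ = (51.7 + 51.7 + 50.9 + 46.6 + 49.4 + 52.6 + 50.6) / 7 = 353.5000 / 7 = 50.5000
R̄ = (11.5 + 11.2 + 22.2 + 19.9 + 23.7 + 9.8 + 18.4) / 7 = 116.7000 / 7 = 16.6714
UCL = X̄̄ + A₂·R̄ = 50.5000 + 0.419 × 16.6714 = 57.4853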